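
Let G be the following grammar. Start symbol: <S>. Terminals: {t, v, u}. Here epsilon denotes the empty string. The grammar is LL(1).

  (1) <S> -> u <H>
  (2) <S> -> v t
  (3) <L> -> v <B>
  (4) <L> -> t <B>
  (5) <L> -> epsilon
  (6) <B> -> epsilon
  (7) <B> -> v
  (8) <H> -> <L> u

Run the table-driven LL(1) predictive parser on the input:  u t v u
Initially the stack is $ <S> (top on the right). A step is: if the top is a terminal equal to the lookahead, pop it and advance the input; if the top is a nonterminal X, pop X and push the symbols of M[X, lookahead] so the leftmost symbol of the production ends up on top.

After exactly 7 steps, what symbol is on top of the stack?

u

step 1: stack=$ <S>  input=u t v u $  — expand <S> -> u <H>
step 2: stack=$ <H> u  input=u t v u $  — match u
step 3: stack=$ <H>  input=t v u $  — expand <H> -> <L> u
step 4: stack=$ u <L>  input=t v u $  — expand <L> -> t <B>
step 5: stack=$ u <B> t  input=t v u $  — match t
step 6: stack=$ u <B>  input=v u $  — expand <B> -> v
step 7: stack=$ u v  input=v u $  — match v
Stack after step 7: $ u (top = u).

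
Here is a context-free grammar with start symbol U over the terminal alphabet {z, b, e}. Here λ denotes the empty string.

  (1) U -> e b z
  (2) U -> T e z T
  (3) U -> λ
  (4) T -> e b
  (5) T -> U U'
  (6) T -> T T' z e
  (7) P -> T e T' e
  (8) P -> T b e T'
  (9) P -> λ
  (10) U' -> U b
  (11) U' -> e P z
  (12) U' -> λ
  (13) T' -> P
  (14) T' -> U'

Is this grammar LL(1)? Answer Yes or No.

No

FIRST(U) = {λ, b, e, z}
FIRST(T) = {λ, b, e, z}
FIRST(P) = {λ, b, e, z}
FIRST(U') = {λ, b, e, z}
FIRST(T') = {λ, b, e, z}
FOLLOW(U) = {$, b, e, z}
FOLLOW(T) = {$, b, e, z}
FOLLOW(P) = {e, z}
FOLLOW(U') = {$, b, e, z}
FOLLOW(T') = {e, z}
Cell M[P, b] receives both P -> T e T' e and P -> T b e T' — the grammar is not LL(1).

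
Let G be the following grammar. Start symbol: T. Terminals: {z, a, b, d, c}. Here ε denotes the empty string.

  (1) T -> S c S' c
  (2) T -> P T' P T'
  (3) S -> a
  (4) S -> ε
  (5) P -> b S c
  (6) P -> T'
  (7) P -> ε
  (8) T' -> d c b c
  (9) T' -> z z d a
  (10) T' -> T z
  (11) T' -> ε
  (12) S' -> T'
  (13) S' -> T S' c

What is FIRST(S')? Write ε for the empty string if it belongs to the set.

{ε, a, b, c, d, z}

FIRST(S) = {ε, a}
FIRST(T) = {ε, a, b, c, d, z}  (via S c S' c, P T' P T')
FIRST(T') = {ε, a, b, c, d, z}  (via T z)
FIRST(P) = {ε, a, b, c, d, z}  (via T')
FIRST(S') = {ε, a, b, c, d, z}  (via T', T S' c)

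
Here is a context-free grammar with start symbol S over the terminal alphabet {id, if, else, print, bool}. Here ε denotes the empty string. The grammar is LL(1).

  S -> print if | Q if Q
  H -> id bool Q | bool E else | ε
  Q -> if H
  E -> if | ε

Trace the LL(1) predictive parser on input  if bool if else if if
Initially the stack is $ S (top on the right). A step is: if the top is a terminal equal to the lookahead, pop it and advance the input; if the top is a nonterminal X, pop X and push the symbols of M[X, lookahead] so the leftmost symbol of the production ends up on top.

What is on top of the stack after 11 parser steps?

H

step 1: stack=$ S  input=if bool if else if if $  — expand S -> Q if Q
step 2: stack=$ Q if Q  input=if bool if else if if $  — expand Q -> if H
step 3: stack=$ Q if H if  input=if bool if else if if $  — match if
step 4: stack=$ Q if H  input=bool if else if if $  — expand H -> bool E else
step 5: stack=$ Q if else E bool  input=bool if else if if $  — match bool
step 6: stack=$ Q if else E  input=if else if if $  — expand E -> if
step 7: stack=$ Q if else if  input=if else if if $  — match if
step 8: stack=$ Q if else  input=else if if $  — match else
step 9: stack=$ Q if  input=if if $  — match if
step 10: stack=$ Q  input=if $  — expand Q -> if H
step 11: stack=$ H if  input=if $  — match if
Stack after step 11: $ H (top = H).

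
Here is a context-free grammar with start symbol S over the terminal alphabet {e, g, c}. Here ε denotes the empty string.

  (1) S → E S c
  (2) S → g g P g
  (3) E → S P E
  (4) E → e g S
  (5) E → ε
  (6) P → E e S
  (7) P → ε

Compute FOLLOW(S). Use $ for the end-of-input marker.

{$, c, e, g}

FIRST(S): from S→E S c we get {e, g}; from S→g g P g we get {g}. So FIRST(S) = {e, g}.
FIRST(E): from E→S P E we get {e, g}; from E→e g S we get {e}; from E→ε we get {ε}. So FIRST(E) = {ε, e, g}.
FIRST(P): from P→E e S we get {e, g}; from P→ε we get {ε}. So FIRST(P) = {ε, e, g}.
FOLLOW(S) includes $ since S is the start symbol.
FOLLOW(E): in S→E S c, E is followed by S c with FIRST {e, g}; in E→S P E, the suffix after E is empty (adds nothing new); in P→E e S, E is followed by e S with FIRST {e}. Thus FOLLOW(E) = {e, g}.
FOLLOW(P): in S→g g P g, P is followed by g with FIRST {g}; in E→S P E, P is followed by E with FIRST {ε, e, g}; in E→S P E, the suffix after P is nullable, so FOLLOW(P) ⊇ FOLLOW(E) = {e, g}. Thus FOLLOW(P) = {e, g}.
FOLLOW(S): in S→E S c, S is followed by c with FIRST {c}; in E→S P E, S is followed by P E with FIRST {ε, e, g}; in E→S P E, the suffix after S is nullable, so FOLLOW(S) ⊇ FOLLOW(E) = {e, g}; in E→e g S, the suffix after S is empty, so FOLLOW(S) ⊇ FOLLOW(E) = {e, g}; in P→E e S, the suffix after S is empty, so FOLLOW(S) ⊇ FOLLOW(P) = {e, g}. Thus FOLLOW(S) = {$, c, e, g}.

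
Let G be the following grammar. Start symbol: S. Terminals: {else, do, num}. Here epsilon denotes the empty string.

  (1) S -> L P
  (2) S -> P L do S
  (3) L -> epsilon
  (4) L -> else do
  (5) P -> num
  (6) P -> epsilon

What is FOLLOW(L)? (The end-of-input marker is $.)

FIRST(L): from L->epsilon we get {epsilon}; from L->else do we get {else}. So FIRST(L) = {epsilon, else}.
FIRST(P): from P->num we get {num}; from P->epsilon we get {epsilon}. So FIRST(P) = {epsilon, num}.
FIRST(S): from S->L P we get {epsilon, else, num}; from S->P L do S we get {do, else, num}. So FIRST(S) = {epsilon, do, else, num}.
FOLLOW(S) includes $ since S is the start symbol.
FOLLOW(S): in S->P L do S, the suffix after S is empty (adds nothing new). Thus FOLLOW(S) = {$}.
FOLLOW(L): in S->L P, L is followed by P with FIRST {epsilon, num}; in S->L P, the suffix after L is nullable, so FOLLOW(L) ⊇ FOLLOW(S) = {$}; in S->P L do S, L is followed by do S with FIRST {do}. Thus FOLLOW(L) = {$, do, num}.
FOLLOW(P): in S->L P, the suffix after P is empty, so FOLLOW(P) ⊇ FOLLOW(S) = {$}; in S->P L do S, P is followed by L do S with FIRST {do, else}. Thus FOLLOW(P) = {$, do, else}.

{$, do, num}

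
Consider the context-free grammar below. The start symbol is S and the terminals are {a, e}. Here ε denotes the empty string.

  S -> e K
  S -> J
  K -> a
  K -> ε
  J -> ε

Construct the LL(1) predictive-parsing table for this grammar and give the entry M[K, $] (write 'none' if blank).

FIRST(K) = {ε, a}
FIRST(J) = {ε}
FIRST(S) = {ε, e}  (via J)
FOLLOW(S) includes $ since S is the start symbol.
FOLLOW(S): S appears on no right-hand side. Thus FOLLOW(S) = {$}.
FOLLOW(K): in S->e K, the suffix after K is empty, so FOLLOW(K) ⊇ FOLLOW(S) = {$}. Thus FOLLOW(K) = {$}.
For K -> a: FIRST(a) = {a}, so it goes in M[K, t] for t ∈ {a}.
For K -> ε: FIRST(ε) = {ε}, so it goes in M[K, t] for t ∈ {}; since ε ∈ FIRST, also for every t ∈ FOLLOW(K) = {$}.

K -> ε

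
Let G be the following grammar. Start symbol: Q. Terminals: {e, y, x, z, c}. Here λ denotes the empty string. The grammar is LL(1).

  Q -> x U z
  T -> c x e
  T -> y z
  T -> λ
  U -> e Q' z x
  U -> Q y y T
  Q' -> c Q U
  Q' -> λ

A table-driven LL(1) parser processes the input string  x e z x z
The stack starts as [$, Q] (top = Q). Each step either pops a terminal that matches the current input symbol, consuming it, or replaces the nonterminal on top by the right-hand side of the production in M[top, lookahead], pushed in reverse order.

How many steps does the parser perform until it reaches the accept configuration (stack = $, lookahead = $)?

step 1: stack=$ Q  input=x e z x z $  — expand Q -> x U z
step 2: stack=$ z U x  input=x e z x z $  — match x
step 3: stack=$ z U  input=e z x z $  — expand U -> e Q' z x
step 4: stack=$ z x z Q' e  input=e z x z $  — match e
step 5: stack=$ z x z Q'  input=z x z $  — expand Q' -> λ
step 6: stack=$ z x z  input=z x z $  — match z
step 7: stack=$ z x  input=x z $  — match x
step 8: stack=$ z  input=z $  — match z
Accept reached after 8 steps.

8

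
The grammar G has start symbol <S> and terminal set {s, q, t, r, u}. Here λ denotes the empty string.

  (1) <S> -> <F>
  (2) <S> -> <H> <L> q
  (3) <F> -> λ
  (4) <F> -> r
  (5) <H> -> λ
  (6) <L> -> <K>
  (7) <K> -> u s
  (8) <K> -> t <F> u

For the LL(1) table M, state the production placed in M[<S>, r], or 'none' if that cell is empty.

<S> -> <F>

FIRST(<F>): from <F>->λ we get {λ}; from <F>->r we get {r}. So FIRST(<F>) = {λ, r}.
FIRST(<H>): from <H>->λ we get {λ}. So FIRST(<H>) = {λ}.
FIRST(<K>): from <K>->u s we get {u}; from <K>->t <F> u we get {t}. So FIRST(<K>) = {t, u}.
FIRST(<L>): from <L>-><K> we get {t, u}. So FIRST(<L>) = {t, u}.
FIRST(<S>): from <S>-><F> we get {λ, r}; from <S>-><H> <L> q we get {t, u}. So FIRST(<S>) = {λ, r, t, u}.
FOLLOW(<S>) includes $ since <S> is the start symbol.
FOLLOW(<S>): <S> appears on no right-hand side. Thus FOLLOW(<S>) = {$}.
For <S> -> <F>: FIRST(<F>) = {λ, r}, so it goes in M[<S>, t] for t ∈ {r}; since λ ∈ FIRST, also for every t ∈ FOLLOW(<S>) = {$}.
For <S> -> <H> <L> q: FIRST(<H> <L> q) = {t, u}, so it goes in M[<S>, t] for t ∈ {t, u}.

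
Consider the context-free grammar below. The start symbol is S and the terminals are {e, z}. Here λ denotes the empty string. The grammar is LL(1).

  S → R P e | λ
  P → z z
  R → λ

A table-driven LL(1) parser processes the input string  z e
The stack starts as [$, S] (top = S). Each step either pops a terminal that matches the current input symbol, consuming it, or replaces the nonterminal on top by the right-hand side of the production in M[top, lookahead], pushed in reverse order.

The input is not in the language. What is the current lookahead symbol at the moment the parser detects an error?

e

step 1: stack=$ S  input=z e $  — expand S → R P e
step 2: stack=$ e P R  input=z e $  — expand R → λ
step 3: stack=$ e P  input=z e $  — expand P → z z
step 4: stack=$ e z z  input=z e $  — match z
step 5: stack=$ e z  input=e $  — error: top is terminal z but lookahead is e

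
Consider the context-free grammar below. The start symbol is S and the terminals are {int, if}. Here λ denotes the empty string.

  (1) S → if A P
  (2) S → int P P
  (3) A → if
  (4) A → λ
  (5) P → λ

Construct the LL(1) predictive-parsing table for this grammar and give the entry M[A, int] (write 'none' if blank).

FIRST(S): from S→if A P we get {if}; from S→int P P we get {int}. So FIRST(S) = {if, int}.
FIRST(A): from A→if we get {if}; from A→λ we get {λ}. So FIRST(A) = {λ, if}.
FIRST(P): from P→λ we get {λ}. So FIRST(P) = {λ}.
FOLLOW(S) includes $ since S is the start symbol.
FOLLOW(S): S appears on no right-hand side. Thus FOLLOW(S) = {$}.
FOLLOW(A): in S→if A P, A is followed by P with FIRST {λ}; in S→if A P, the suffix after A is nullable, so FOLLOW(A) ⊇ FOLLOW(S) = {$}. Thus FOLLOW(A) = {$}.
For A → if: FIRST(if) = {if}, so it goes in M[A, t] for t ∈ {if}.
For A → λ: FIRST(λ) = {λ}, so it goes in M[A, t] for t ∈ {}; since λ ∈ FIRST, also for every t ∈ FOLLOW(A) = {$}.
None of these place a production in M[A, int].

none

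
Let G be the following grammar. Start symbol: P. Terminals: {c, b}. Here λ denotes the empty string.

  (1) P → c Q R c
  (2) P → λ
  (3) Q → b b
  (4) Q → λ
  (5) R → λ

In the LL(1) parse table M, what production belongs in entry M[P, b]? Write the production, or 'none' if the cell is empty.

FIRST(P) = {λ, c}
FIRST(Q) = {λ, b}
FIRST(R) = {λ}
FOLLOW(P) includes $ since P is the start symbol.
FOLLOW(P): P appears on no right-hand side. Thus FOLLOW(P) = {$}.
For P → c Q R c: FIRST(c Q R c) = {c}, so it goes in M[P, t] for t ∈ {c}.
For P → λ: FIRST(λ) = {λ}, so it goes in M[P, t] for t ∈ {}; since λ ∈ FIRST, also for every t ∈ FOLLOW(P) = {$}.
None of these place a production in M[P, b].

none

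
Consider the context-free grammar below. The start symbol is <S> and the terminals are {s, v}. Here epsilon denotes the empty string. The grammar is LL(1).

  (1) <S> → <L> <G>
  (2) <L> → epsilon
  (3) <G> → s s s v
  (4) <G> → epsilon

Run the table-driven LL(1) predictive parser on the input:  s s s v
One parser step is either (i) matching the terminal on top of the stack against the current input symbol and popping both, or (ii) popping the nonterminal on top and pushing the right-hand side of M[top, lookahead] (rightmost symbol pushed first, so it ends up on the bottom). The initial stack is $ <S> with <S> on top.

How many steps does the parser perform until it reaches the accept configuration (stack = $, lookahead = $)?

step 1: stack=$ <S>  input=s s s v $  — expand <S> → <L> <G>
step 2: stack=$ <G> <L>  input=s s s v $  — expand <L> → epsilon
step 3: stack=$ <G>  input=s s s v $  — expand <G> → s s s v
step 4: stack=$ v s s s  input=s s s v $  — match s
step 5: stack=$ v s s  input=s s v $  — match s
step 6: stack=$ v s  input=s v $  — match s
step 7: stack=$ v  input=v $  — match v
Accept reached after 7 steps.

7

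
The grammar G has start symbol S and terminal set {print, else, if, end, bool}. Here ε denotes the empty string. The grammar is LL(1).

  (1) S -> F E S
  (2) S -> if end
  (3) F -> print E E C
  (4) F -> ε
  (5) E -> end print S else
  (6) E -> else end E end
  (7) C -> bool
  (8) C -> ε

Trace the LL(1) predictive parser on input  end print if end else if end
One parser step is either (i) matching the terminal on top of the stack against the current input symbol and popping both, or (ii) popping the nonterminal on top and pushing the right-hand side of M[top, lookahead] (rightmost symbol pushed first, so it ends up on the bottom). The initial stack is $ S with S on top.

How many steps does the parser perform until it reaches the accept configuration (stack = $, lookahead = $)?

      Stack                 Input                           Action
   1  $ S                   end print if end else if end $  expand S -> F E S
   2  $ S E F               end print if end else if end $  expand F -> ε
   3  $ S E                 end print if end else if end $  expand E -> end print S else
   4  $ S else S print end  end print if end else if end $  match end
   5  $ S else S print      print if end else if end $      match print
   6  $ S else S            if end else if end $            expand S -> if end
   7  $ S else end if       if end else if end $            match if
   8  $ S else end          end else if end $               match end
   9  $ S else              else if end $                   match else
  10  $ S                   if end $                        expand S -> if end
  11  $ end if              if end $                        match if
  12  $ end                 end $                           match end
Accept reached after 12 steps.

12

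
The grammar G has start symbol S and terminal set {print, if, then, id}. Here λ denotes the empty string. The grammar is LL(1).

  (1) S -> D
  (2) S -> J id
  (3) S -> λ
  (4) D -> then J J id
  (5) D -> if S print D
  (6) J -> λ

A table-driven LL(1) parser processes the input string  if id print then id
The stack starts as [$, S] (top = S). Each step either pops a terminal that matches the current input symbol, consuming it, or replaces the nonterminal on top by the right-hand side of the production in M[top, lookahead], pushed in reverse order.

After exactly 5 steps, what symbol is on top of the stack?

     Stack           Input                  Action
  1  $ S             if id print then id $  expand S -> D
  2  $ D             if id print then id $  expand D -> if S print D
  3  $ D print S if  if id print then id $  match if
  4  $ D print S     id print then id $     expand S -> J id
  5  $ D print id J  id print then id $     expand J -> λ
Stack after step 5: $ D print id (top = id).

id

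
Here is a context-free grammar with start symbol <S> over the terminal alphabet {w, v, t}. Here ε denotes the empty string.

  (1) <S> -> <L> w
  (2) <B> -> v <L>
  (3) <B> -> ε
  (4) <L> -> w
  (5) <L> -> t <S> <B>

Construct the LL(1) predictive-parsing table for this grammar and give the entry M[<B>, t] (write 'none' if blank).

FIRST(<B>) = {ε, v}
FIRST(<L>) = {t, w}
FIRST(<S>) = {t, w}  (via <L> w)
FOLLOW(<S>) includes $ since <S> is the start symbol.
FOLLOW(<B>): in <L>->t <S> <B>, the suffix after <B> is empty, so FOLLOW(<B>) ⊇ FOLLOW(<L>) = {w}. Thus FOLLOW(<B>) = {w}.
FOLLOW(<L>): in <S>-><L> w, <L> is followed by w with FIRST {w}; in <B>->v <L>, the suffix after <L> is empty, so FOLLOW(<L>) ⊇ FOLLOW(<B>) = {w}. Thus FOLLOW(<L>) = {w}.
For <B> -> v <L>: FIRST(v <L>) = {v}, so it goes in M[<B>, t] for t ∈ {v}.
For <B> -> ε: FIRST(ε) = {ε}, so it goes in M[<B>, t] for t ∈ {}; since ε ∈ FIRST, also for every t ∈ FOLLOW(<B>) = {w}.
None of these place a production in M[<B>, t].

none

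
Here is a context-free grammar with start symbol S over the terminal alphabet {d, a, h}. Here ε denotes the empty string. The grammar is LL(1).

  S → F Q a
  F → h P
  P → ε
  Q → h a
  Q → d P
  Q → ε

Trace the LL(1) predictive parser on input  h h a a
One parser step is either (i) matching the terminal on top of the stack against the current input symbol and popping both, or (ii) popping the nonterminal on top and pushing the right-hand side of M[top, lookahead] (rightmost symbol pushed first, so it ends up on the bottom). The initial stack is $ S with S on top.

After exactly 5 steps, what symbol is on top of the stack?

     Stack      Input      Action
  1  $ S        h h a a $  expand S → F Q a
  2  $ a Q F    h h a a $  expand F → h P
  3  $ a Q P h  h h a a $  match h
  4  $ a Q P    h a a $    expand P → ε
  5  $ a Q      h a a $    expand Q → h a
Stack after step 5: $ a a h (top = h).

h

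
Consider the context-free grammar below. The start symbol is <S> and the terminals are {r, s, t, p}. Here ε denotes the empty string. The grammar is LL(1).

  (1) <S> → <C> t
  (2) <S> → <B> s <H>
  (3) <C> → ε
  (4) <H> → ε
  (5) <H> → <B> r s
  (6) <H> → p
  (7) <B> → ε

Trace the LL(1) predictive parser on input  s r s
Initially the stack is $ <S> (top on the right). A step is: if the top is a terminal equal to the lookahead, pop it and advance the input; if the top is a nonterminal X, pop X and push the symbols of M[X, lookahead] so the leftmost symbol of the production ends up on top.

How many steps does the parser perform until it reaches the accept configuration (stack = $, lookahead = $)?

     Stack        Input    Action
  1  $ <S>        s r s $  expand <S> → <B> s <H>
  2  $ <H> s <B>  s r s $  expand <B> → ε
  3  $ <H> s      s r s $  match s
  4  $ <H>        r s $    expand <H> → <B> r s
  5  $ s r <B>    r s $    expand <B> → ε
  6  $ s r        r s $    match r
  7  $ s          s $      match s
Accept reached after 7 steps.

7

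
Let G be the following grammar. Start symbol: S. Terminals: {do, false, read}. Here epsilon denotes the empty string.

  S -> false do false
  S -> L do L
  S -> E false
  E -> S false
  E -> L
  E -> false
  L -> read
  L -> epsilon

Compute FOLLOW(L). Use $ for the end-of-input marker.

{$, do, false}

FIRST(L): from L->read we get {read}; from L->epsilon we get {epsilon}. So FIRST(L) = {epsilon, read}.
FIRST(S): from S->false do false we get {false}; from S->L do L we get {do, read}; from S->E false we get {do, false, read}. So FIRST(S) = {do, false, read}.
FIRST(E): from E->S false we get {do, false, read}; from E->L we get {epsilon, read}; from E->false we get {false}. So FIRST(E) = {epsilon, do, false, read}.
FOLLOW(S) includes $ since S is the start symbol.
FOLLOW(S): in E->S false, S is followed by false with FIRST {false}. Thus FOLLOW(S) = {$, false}.
FOLLOW(E): in S->E false, E is followed by false with FIRST {false}. Thus FOLLOW(E) = {false}.
FOLLOW(L): in S->L do L (occurrence 1), L is followed by do L with FIRST {do}; in S->L do L (occurrence 2), the suffix after L is empty, so FOLLOW(L) ⊇ FOLLOW(S) = {$, false}; in E->L, the suffix after L is empty, so FOLLOW(L) ⊇ FOLLOW(E) = {false}. Thus FOLLOW(L) = {$, do, false}.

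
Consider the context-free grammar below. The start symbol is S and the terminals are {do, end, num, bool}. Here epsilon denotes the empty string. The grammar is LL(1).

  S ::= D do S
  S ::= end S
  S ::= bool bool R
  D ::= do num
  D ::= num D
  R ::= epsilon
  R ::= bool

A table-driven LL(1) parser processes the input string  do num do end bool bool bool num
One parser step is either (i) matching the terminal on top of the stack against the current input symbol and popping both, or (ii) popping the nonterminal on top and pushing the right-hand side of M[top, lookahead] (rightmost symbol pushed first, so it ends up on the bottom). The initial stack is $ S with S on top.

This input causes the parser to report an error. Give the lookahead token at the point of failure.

step 1: stack=$ S  input=do num do end bool bool bool num $  — expand S ::= D do S
step 2: stack=$ S do D  input=do num do end bool bool bool num $  — expand D ::= do num
step 3: stack=$ S do num do  input=do num do end bool bool bool num $  — match do
step 4: stack=$ S do num  input=num do end bool bool bool num $  — match num
step 5: stack=$ S do  input=do end bool bool bool num $  — match do
step 6: stack=$ S  input=end bool bool bool num $  — expand S ::= end S
step 7: stack=$ S end  input=end bool bool bool num $  — match end
step 8: stack=$ S  input=bool bool bool num $  — expand S ::= bool bool R
step 9: stack=$ R bool bool  input=bool bool bool num $  — match bool
step 10: stack=$ R bool  input=bool bool num $  — match bool
step 11: stack=$ R  input=bool num $  — expand R ::= bool
step 12: stack=$ bool  input=bool num $  — match bool
step 13: stack=$  input=num $  — error: stack empty but input remains

num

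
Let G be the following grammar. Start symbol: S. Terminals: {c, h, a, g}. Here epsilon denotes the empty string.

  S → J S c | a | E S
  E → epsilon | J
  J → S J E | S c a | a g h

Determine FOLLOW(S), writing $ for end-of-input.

FIRST(S): from S→J S c we get {a}; from S→a we get {a}; from S→E S we get {a}. So FIRST(S) = {a}.
FIRST(J): from J→S J E we get {a}; from J→S c a we get {a}; from J→a g h we get {a}. So FIRST(J) = {a}.
FIRST(E): from E→epsilon we get {epsilon}; from E→J we get {a}. So FIRST(E) = {epsilon, a}.
FOLLOW(S) includes $ since S is the start symbol.
FOLLOW(S): in S→J S c, S is followed by c with FIRST {c}; in S→E S, the suffix after S is empty (adds nothing new); in J→S J E, S is followed by J E with FIRST {a}; in J→S c a, S is followed by c a with FIRST {c}. Thus FOLLOW(S) = {$, a, c}.
FOLLOW(E): in S→E S, E is followed by S with FIRST {a}; in J→S J E, the suffix after E is empty, so FOLLOW(E) ⊇ FOLLOW(J) = {a}. Thus FOLLOW(E) = {a}.
FOLLOW(J): in S→J S c, J is followed by S c with FIRST {a}; in E→J, the suffix after J is empty, so FOLLOW(J) ⊇ FOLLOW(E) = {a}; in J→S J E, J is followed by E with FIRST {epsilon, a}; in J→S J E, the suffix after J is nullable (adds nothing new). Thus FOLLOW(J) = {a}.

{$, a, c}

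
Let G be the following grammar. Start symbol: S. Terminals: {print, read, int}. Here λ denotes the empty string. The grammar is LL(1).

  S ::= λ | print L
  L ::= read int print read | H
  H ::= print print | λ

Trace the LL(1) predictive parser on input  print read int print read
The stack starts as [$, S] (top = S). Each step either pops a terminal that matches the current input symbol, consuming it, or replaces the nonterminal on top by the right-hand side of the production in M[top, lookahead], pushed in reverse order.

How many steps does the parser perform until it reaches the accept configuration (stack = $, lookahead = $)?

step 1: stack=$ S  input=print read int print read $  — expand S ::= print L
step 2: stack=$ L print  input=print read int print read $  — match print
step 3: stack=$ L  input=read int print read $  — expand L ::= read int print read
step 4: stack=$ read print int read  input=read int print read $  — match read
step 5: stack=$ read print int  input=int print read $  — match int
step 6: stack=$ read print  input=print read $  — match print
step 7: stack=$ read  input=read $  — match read
Accept reached after 7 steps.

7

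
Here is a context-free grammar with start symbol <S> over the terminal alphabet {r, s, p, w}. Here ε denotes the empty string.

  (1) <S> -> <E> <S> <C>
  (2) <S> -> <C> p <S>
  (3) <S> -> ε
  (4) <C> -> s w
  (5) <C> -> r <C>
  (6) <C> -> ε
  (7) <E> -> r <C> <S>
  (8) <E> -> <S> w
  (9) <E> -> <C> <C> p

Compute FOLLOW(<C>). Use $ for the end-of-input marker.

FIRST(<C>): from <C>->s w we get {s}; from <C>->r <C> we get {r}; from <C>->ε we get {ε}. So FIRST(<C>) = {ε, r, s}.
FIRST(<S>): from <S>-><E> <S> <C> we get {p, r, s, w}; from <S>-><C> p <S> we get {p, r, s}; from <S>->ε we get {ε}. So FIRST(<S>) = {ε, p, r, s, w}.
FIRST(<E>): from <E>->r <C> <S> we get {r}; from <E>-><S> w we get {p, r, s, w}; from <E>-><C> <C> p we get {p, r, s}. So FIRST(<E>) = {p, r, s, w}.
FOLLOW(<S>) includes $ since <S> is the start symbol.
FOLLOW(<S>): in <S>-><E> <S> <C>, <S> is followed by <C> with FIRST {ε, r, s}; in <S>-><E> <S> <C>, the suffix after <S> is nullable (adds nothing new); in <S>-><C> p <S>, the suffix after <S> is empty (adds nothing new); in <E>->r <C> <S>, the suffix after <S> is empty, so FOLLOW(<S>) ⊇ FOLLOW(<E>) = {$, p, r, s, w}; in <E>-><S> w, <S> is followed by w with FIRST {w}. Thus FOLLOW(<S>) = {$, p, r, s, w}.
FOLLOW(<E>): in <S>-><E> <S> <C>, <E> is followed by <S> <C> with FIRST {ε, p, r, s, w}; in <S>-><E> <S> <C>, the suffix after <E> is nullable, so FOLLOW(<E>) ⊇ FOLLOW(<S>) = {$, p, r, s, w}. Thus FOLLOW(<E>) = {$, p, r, s, w}.
FOLLOW(<C>): in <S>-><E> <S> <C>, the suffix after <C> is empty, so FOLLOW(<C>) ⊇ FOLLOW(<S>) = {$, p, r, s, w}; in <S>-><C> p <S>, <C> is followed by p <S> with FIRST {p}; in <C>->r <C>, the suffix after <C> is empty (adds nothing new); in <E>->r <C> <S>, <C> is followed by <S> with FIRST {ε, p, r, s, w}; in <E>->r <C> <S>, the suffix after <C> is nullable, so FOLLOW(<C>) ⊇ FOLLOW(<E>) = {$, p, r, s, w}; in <E>-><C> <C> p (occurrence 1), <C> is followed by <C> p with FIRST {p, r, s}; in <E>-><C> <C> p (occurrence 2), <C> is followed by p with FIRST {p}. Thus FOLLOW(<C>) = {$, p, r, s, w}.

{$, p, r, s, w}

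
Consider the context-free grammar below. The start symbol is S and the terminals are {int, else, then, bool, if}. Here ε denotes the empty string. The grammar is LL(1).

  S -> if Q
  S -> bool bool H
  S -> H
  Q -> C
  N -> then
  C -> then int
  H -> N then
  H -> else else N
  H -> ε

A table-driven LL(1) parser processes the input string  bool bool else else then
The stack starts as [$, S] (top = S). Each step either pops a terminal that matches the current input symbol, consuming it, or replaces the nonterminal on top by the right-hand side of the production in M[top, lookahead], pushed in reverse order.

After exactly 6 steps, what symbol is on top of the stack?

step 1: stack=$ S  input=bool bool else else then $  — expand S -> bool bool H
step 2: stack=$ H bool bool  input=bool bool else else then $  — match bool
step 3: stack=$ H bool  input=bool else else then $  — match bool
step 4: stack=$ H  input=else else then $  — expand H -> else else N
step 5: stack=$ N else else  input=else else then $  — match else
step 6: stack=$ N else  input=else then $  — match else
Stack after step 6: $ N (top = N).

N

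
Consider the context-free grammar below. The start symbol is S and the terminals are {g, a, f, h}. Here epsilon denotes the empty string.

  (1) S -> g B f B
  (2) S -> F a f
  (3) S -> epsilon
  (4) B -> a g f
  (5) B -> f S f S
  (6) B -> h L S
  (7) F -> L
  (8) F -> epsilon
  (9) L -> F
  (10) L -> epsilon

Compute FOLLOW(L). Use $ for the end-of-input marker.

FIRST(B) = {a, f, h}
FIRST(S) = {epsilon, a, g}  (via F a f)
FIRST(F) = {epsilon}  (via L)
FIRST(L) = {epsilon}  (via F)
FOLLOW(S) includes $ since S is the start symbol.
FOLLOW(S): in B->f S f S (occurrence 1), S is followed by f S with FIRST {f}; in B->f S f S (occurrence 2), the suffix after S is empty, so FOLLOW(S) ⊇ FOLLOW(B) = {$, f}; in B->h L S, the suffix after S is empty, so FOLLOW(S) ⊇ FOLLOW(B) = {$, f}. Thus FOLLOW(S) = {$, f}.
FOLLOW(B): in S->g B f B (occurrence 1), B is followed by f B with FIRST {f}; in S->g B f B (occurrence 2), the suffix after B is empty, so FOLLOW(B) ⊇ FOLLOW(S) = {$, f}. Thus FOLLOW(B) = {$, f}.
FOLLOW(F): in S->F a f, F is followed by a f with FIRST {a}; in L->F, the suffix after F is empty, so FOLLOW(F) ⊇ FOLLOW(L) = {$, a, f, g}. Thus FOLLOW(F) = {$, a, f, g}.
FOLLOW(L): in B->h L S, L is followed by S with FIRST {epsilon, a, g}; in B->h L S, the suffix after L is nullable, so FOLLOW(L) ⊇ FOLLOW(B) = {$, f}; in F->L, the suffix after L is empty, so FOLLOW(L) ⊇ FOLLOW(F) = {$, a, f, g}. Thus FOLLOW(L) = {$, a, f, g}.

{$, a, f, g}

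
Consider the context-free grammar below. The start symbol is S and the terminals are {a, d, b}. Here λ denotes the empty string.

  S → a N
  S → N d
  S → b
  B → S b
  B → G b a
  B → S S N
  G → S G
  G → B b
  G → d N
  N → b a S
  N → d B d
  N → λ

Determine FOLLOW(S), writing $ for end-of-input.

FIRST(N): from N→b a S we get {b}; from N→d B d we get {d}; from N→λ we get {λ}. So FIRST(N) = {λ, b, d}.
FIRST(S): from S→a N we get {a}; from S→N d we get {b, d}; from S→b we get {b}. So FIRST(S) = {a, b, d}.
FIRST(B): from B→S b we get {a, b, d}; from B→G b a we get {a, b, d}; from B→S S N we get {a, b, d}. So FIRST(B) = {a, b, d}.
FIRST(G): from G→S G we get {a, b, d}; from G→B b we get {a, b, d}; from G→d N we get {d}. So FIRST(G) = {a, b, d}.
FOLLOW(S) includes $ since S is the start symbol.
FOLLOW(B): in G→B b, B is followed by b with FIRST {b}; in N→d B d, B is followed by d with FIRST {d}. Thus FOLLOW(B) = {b, d}.
FOLLOW(G): in B→G b a, G is followed by b a with FIRST {b}; in G→S G, the suffix after G is empty (adds nothing new). Thus FOLLOW(G) = {b}.
FOLLOW(S): in B→S b, S is followed by b with FIRST {b}; in B→S S N (occurrence 1), S is followed by S N with FIRST {a, b, d}; in B→S S N (occurrence 2), S is followed by N with FIRST {λ, b, d}; in B→S S N (occurrence 2), the suffix after S is nullable, so FOLLOW(S) ⊇ FOLLOW(B) = {b, d}; in G→S G, S is followed by G with FIRST {a, b, d}; in N→b a S, the suffix after S is empty, so FOLLOW(S) ⊇ FOLLOW(N) = {$, a, b, d}. Thus FOLLOW(S) = {$, a, b, d}.
FOLLOW(N): in S→a N, the suffix after N is empty, so FOLLOW(N) ⊇ FOLLOW(S) = {$, a, b, d}; in S→N d, N is followed by d with FIRST {d}; in B→S S N, the suffix after N is empty, so FOLLOW(N) ⊇ FOLLOW(B) = {b, d}; in G→d N, the suffix after N is empty, so FOLLOW(N) ⊇ FOLLOW(G) = {b}. Thus FOLLOW(N) = {$, a, b, d}.

{$, a, b, d}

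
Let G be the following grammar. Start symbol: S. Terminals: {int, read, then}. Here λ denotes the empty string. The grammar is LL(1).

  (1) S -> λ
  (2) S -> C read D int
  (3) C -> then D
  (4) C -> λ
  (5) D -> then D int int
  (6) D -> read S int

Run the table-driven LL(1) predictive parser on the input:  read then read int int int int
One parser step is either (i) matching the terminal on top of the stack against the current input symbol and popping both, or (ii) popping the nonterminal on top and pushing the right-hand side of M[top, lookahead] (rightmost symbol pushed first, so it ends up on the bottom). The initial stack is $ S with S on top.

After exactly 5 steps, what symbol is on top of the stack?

D

     Stack                 Input                             Action
  1  $ S                   read then read int int int int $  expand S -> C read D int
  2  $ int D read C        read then read int int int int $  expand C -> λ
  3  $ int D read          read then read int int int int $  match read
  4  $ int D               then read int int int int $       expand D -> then D int int
  5  $ int int int D then  then read int int int int $       match then
Stack after step 5: $ int int int D (top = D).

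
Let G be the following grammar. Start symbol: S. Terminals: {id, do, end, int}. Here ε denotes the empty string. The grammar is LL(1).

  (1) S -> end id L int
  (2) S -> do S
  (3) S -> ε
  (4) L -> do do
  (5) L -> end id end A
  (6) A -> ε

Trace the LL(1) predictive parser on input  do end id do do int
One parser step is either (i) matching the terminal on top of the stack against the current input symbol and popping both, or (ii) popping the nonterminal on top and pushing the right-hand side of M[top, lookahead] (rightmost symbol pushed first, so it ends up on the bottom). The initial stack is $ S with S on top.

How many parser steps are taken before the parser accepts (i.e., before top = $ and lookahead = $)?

     Stack           Input                  Action
  1  $ S             do end id do do int $  expand S -> do S
  2  $ S do          do end id do do int $  match do
  3  $ S             end id do do int $     expand S -> end id L int
  4  $ int L id end  end id do do int $     match end
  5  $ int L id      id do do int $         match id
  6  $ int L         do do int $            expand L -> do do
  7  $ int do do     do do int $            match do
  8  $ int do        do int $               match do
  9  $ int           int $                  match int
Accept reached after 9 steps.

9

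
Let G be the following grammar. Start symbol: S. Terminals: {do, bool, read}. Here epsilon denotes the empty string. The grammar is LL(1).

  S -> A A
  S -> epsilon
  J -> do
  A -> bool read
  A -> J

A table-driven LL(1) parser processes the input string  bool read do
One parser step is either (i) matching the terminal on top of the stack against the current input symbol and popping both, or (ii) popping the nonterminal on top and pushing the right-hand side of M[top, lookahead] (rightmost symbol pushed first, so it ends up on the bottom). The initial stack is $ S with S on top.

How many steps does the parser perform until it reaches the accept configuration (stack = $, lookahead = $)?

step 1: stack=$ S  input=bool read do $  — expand S -> A A
step 2: stack=$ A A  input=bool read do $  — expand A -> bool read
step 3: stack=$ A read bool  input=bool read do $  — match bool
step 4: stack=$ A read  input=read do $  — match read
step 5: stack=$ A  input=do $  — expand A -> J
step 6: stack=$ J  input=do $  — expand J -> do
step 7: stack=$ do  input=do $  — match do
Accept reached after 7 steps.

7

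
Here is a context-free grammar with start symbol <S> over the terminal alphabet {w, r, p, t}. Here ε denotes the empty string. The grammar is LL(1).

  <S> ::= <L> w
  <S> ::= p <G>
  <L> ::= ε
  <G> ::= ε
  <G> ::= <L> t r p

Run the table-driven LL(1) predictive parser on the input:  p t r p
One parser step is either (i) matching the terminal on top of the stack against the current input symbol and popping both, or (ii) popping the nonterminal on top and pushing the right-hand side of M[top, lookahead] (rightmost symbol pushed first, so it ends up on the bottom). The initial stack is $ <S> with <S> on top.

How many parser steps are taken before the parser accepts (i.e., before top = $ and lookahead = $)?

step 1: stack=$ <S>  input=p t r p $  — expand <S> ::= p <G>
step 2: stack=$ <G> p  input=p t r p $  — match p
step 3: stack=$ <G>  input=t r p $  — expand <G> ::= <L> t r p
step 4: stack=$ p r t <L>  input=t r p $  — expand <L> ::= ε
step 5: stack=$ p r t  input=t r p $  — match t
step 6: stack=$ p r  input=r p $  — match r
step 7: stack=$ p  input=p $  — match p
Accept reached after 7 steps.

7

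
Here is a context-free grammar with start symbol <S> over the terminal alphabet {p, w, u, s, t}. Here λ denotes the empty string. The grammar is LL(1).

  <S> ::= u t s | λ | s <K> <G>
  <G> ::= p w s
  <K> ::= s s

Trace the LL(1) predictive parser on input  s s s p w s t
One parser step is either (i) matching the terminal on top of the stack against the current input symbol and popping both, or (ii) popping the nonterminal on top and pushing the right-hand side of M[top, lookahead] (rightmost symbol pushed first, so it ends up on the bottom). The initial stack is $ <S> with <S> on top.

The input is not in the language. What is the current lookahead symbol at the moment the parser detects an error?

      Stack        Input            Action
   1  $ <S>        s s s p w s t $  expand <S> ::= s <K> <G>
   2  $ <G> <K> s  s s s p w s t $  match s
   3  $ <G> <K>    s s p w s t $    expand <K> ::= s s
   4  $ <G> s s    s s p w s t $    match s
   5  $ <G> s      s p w s t $      match s
   6  $ <G>        p w s t $        expand <G> ::= p w s
   7  $ s w p      p w s t $        match p
   8  $ s w        w s t $          match w
   9  $ s          s t $            match s
  10  $            t $              error: stack empty but input remains

t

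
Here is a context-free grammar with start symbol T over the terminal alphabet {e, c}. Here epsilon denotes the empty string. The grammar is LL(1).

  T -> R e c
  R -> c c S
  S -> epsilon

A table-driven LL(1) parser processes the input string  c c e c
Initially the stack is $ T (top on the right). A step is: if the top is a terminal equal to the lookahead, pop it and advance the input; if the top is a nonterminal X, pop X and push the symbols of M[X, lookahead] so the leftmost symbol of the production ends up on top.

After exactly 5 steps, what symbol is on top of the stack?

e

     Stack        Input      Action
  1  $ T          c c e c $  expand T -> R e c
  2  $ c e R      c c e c $  expand R -> c c S
  3  $ c e S c c  c c e c $  match c
  4  $ c e S c    c e c $    match c
  5  $ c e S      e c $      expand S -> epsilon
Stack after step 5: $ c e (top = e).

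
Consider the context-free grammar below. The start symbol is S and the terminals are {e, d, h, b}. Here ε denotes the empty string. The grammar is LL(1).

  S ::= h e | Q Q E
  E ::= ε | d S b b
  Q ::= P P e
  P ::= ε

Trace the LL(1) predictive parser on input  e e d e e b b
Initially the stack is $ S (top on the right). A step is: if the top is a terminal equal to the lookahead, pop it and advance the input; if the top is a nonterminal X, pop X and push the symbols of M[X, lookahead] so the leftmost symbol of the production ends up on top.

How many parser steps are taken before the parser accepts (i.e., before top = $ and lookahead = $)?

23

      Stack            Input            Action
   1  $ S              e e d e e b b $  expand S ::= Q Q E
   2  $ E Q Q          e e d e e b b $  expand Q ::= P P e
   3  $ E Q e P P      e e d e e b b $  expand P ::= ε
   4  $ E Q e P        e e d e e b b $  expand P ::= ε
   5  $ E Q e          e e d e e b b $  match e
   6  $ E Q            e d e e b b $    expand Q ::= P P e
   7  $ E e P P        e d e e b b $    expand P ::= ε
   8  $ E e P          e d e e b b $    expand P ::= ε
   9  $ E e            e d e e b b $    match e
  10  $ E              d e e b b $      expand E ::= d S b b
  11  $ b b S d        d e e b b $      match d
  12  $ b b S          e e b b $        expand S ::= Q Q E
  13  $ b b E Q Q      e e b b $        expand Q ::= P P e
  14  $ b b E Q e P P  e e b b $        expand P ::= ε
  15  $ b b E Q e P    e e b b $        expand P ::= ε
  16  $ b b E Q e      e e b b $        match e
  17  $ b b E Q        e b b $          expand Q ::= P P e
  18  $ b b E e P P    e b b $          expand P ::= ε
  19  $ b b E e P      e b b $          expand P ::= ε
  20  $ b b E e        e b b $          match e
  21  $ b b E          b b $            expand E ::= ε
  22  $ b b            b b $            match b
  23  $ b              b $              match b
Accept reached after 23 steps.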